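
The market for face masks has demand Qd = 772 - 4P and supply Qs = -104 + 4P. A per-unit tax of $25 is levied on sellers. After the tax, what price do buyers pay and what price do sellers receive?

Pre-tax equilibrium: P* = 109.5, Q* = 334.
Tax on sellers shifts supply to Qs = -104 + 4(P − 25) = -204 + 4P.
772 - 4P = -204 + 4P gives buyer price Pb = 122; sellers receive Ps = 122 − 25 = 97.
New quantity: Q = 772 − 4(122) = 284.

Buyers pay $122, sellers receive $97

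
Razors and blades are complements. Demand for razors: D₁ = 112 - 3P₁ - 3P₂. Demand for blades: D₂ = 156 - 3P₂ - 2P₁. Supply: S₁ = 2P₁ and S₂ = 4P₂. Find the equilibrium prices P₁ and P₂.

Market 1: 112 - 3P₁ - 3P₂ = 2P₁ → 5P₁ + 3P₂ = 112.
Market 2: 7P₂ + 2P₁ = 156.
Eliminating P₂: 7×(1) − 3×(2) gives 29P₁ = 316, so P₁ = 316/29.
Back-substitute into (2): P₂ = (156 − 2×316/29) / 7 = 556/29.

P₁ = 316/29, P₂ = 556/29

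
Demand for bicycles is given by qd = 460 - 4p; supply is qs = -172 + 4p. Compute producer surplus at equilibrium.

Equilibrium: 460 - 4p = -172 + 4p gives p* = 79, q* = 144.
Supply starts at p = 43 (where qs = 0).
PS = ½(79 − 43)(144) = 2592.

Producer surplus = 2592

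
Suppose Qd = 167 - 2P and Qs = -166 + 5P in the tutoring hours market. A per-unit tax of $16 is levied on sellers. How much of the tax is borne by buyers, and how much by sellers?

Buyers bear 80/7, sellers bear 32/7

Pre-tax equilibrium: P* = 333/7, Q* = 503/7.
Tax on sellers shifts supply to Qs = -166 + 5(P − 16) = -246 + 5P.
167 - 2P = -246 + 5P gives buyer price Pb = 59; sellers receive Ps = 59 − 16 = 43.
New quantity: Q = 167 − 2(59) = 49.
Buyer burden = 59 − 333/7 = 80/7; seller burden = 333/7 − 43 = 32/7.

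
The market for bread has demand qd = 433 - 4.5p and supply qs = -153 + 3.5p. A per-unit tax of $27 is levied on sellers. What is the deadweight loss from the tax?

Deadweight loss = 717.609375

Pre-tax equilibrium: p* = 73.25, q* = 103.375.
Tax on sellers shifts supply to qs = -153 + 3.5(p − 27) = -247.5 + 3.5p.
433 - 4.5p = -247.5 + 3.5p gives buyer price pb = 85.0625; sellers receive ps = 85.0625 − 27 = 58.0625.
New quantity: q = 433 − 4.5(85.0625) = 50.21875.
DWL = ½ × 27 × (103.375 − 50.21875) = 717.609375.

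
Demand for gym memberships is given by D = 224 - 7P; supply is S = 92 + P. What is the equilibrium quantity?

Q* = 108.5

Set D = S: 224 - 7P = 92 + P.
132 = 8P, so P* = 16.5.
Q* = 224 − 7(16.5) = 108.5.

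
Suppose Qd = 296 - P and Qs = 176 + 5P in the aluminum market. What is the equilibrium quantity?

Set Qd = Qs: 296 - P = 176 + 5P.
120 = 6P, so P* = 20.
Q* = 296 − 1(20) = 276.

Q* = 276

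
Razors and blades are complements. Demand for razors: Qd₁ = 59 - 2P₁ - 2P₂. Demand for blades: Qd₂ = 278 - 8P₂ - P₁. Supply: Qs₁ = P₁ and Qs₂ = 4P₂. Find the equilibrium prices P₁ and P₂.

Market 1: 59 - 2P₁ - 2P₂ = P₁ → 3P₁ + 2P₂ = 59.
Market 2: 12P₂ + P₁ = 278.
Eliminating P₂: 12×(1) − 2×(2) gives 34P₁ = 152, so P₁ = 76/17.
Back-substitute into (2): P₂ = (278 − 1×76/17) / 12 = 775/34.

P₁ = 76/17, P₂ = 775/34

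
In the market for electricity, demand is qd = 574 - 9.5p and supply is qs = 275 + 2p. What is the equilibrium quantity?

q* = 327

Set qd = qs: 574 - 9.5p = 275 + 2p.
299 = 11.5p, so p* = 26.
q* = 574 − 9.5(26) = 327.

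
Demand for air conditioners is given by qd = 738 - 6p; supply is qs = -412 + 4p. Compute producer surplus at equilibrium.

Equilibrium: 738 - 6p = -412 + 4p gives p* = 115, q* = 48.
Supply starts at p = 103 (where qs = 0).
PS = ½(115 − 103)(48) = 288.

Producer surplus = 288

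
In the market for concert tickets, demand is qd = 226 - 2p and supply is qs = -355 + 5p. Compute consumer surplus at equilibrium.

Equilibrium: 226 - 2p = -355 + 5p gives p* = 83, q* = 60.
Demand choke price (qd = 0): p = 113.
CS = ½(113 − 83)(60) = 900.

Consumer surplus = 900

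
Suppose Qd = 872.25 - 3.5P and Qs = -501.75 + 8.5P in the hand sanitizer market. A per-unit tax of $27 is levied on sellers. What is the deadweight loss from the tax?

Pre-tax equilibrium: P* = 114.5, Q* = 471.5.
Tax on sellers shifts supply to Qs = -501.75 + 8.5(P − 27) = -731.25 + 8.5P.
872.25 - 3.5P = -731.25 + 8.5P gives buyer price Pb = 133.625; sellers receive Ps = 133.625 − 27 = 106.625.
New quantity: Q = 872.25 − 3.5(133.625) = 404.5625.
DWL = ½ × 27 × (471.5 − 404.5625) = 903.65625.

Deadweight loss = 903.65625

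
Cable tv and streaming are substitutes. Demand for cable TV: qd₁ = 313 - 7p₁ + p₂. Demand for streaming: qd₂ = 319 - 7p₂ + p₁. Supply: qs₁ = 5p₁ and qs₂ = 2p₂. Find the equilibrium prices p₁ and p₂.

Market 1: 313 - 7p₁ + p₂ = 5p₁ → 12p₁ - p₂ = 313.
Market 2: 9p₂ - p₁ = 319.
Eliminating p₂: 9×(1) + 1×(2) gives 107p₁ = 3136, so p₁ = 3136/107.
Back-substitute into (2): p₂ = (319 + 1×3136/107) / 9 = 4141/107.

p₁ = 3136/107, p₂ = 4141/107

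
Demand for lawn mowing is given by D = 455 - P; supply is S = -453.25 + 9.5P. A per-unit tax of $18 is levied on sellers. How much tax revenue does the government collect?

Pre-tax equilibrium: P* = 86.5, Q* = 368.5.
Tax on sellers shifts supply to S = -453.25 + 9.5(P − 18) = -624.25 + 9.5P.
455 - P = -624.25 + 9.5P gives buyer price Pb = 1439/14; sellers receive Ps = 1439/14 − 18 = 1187/14.
New quantity: Q = 455 − 1(1439/14) = 4931/14.
Revenue = 18 × 4931/14 = 44379/7.

Tax revenue = 44379/7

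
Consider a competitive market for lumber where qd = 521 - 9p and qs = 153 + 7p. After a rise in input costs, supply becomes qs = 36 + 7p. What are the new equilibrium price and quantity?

p' = 30.3125, q' = 248.1875

Original equilibrium: p* = 23, q* = 314.
New equilibrium: 521 - 9p = 36 + 7p, so 485 = 16p and p' = 30.3125; q' = 521 − 9(30.3125) = 248.1875.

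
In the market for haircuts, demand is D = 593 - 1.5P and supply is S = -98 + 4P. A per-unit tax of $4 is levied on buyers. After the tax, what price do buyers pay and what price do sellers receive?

Pre-tax equilibrium: P* = 1382/11, Q* = 4450/11.
Tax on buyers shifts demand to D = 593 − 1.5(P + 4) = 587 - 1.5P.
587 - 1.5P = -98 + 4P gives seller price Ps = 1370/11; buyers pay Pb = 1370/11 + 4 = 1414/11.
New quantity: Q = 593 − 1.5(1414/11) = 4402/11.

Buyers pay 1414/11, sellers receive 1370/11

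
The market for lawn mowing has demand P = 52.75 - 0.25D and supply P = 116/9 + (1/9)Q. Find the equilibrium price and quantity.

P* = 327/13, Q* = 1435/13

Set the two price expressions equal: 52.75 - 0.25Q = 116/9 + (1/9)Q.
1435/36 = (13/36)Q, so Q* = 1435/13.
P* = 52.75 − (0.25)(1435/13) = 327/13.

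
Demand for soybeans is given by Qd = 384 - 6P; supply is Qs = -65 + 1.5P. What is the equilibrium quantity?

Q* = 24.8

Set Qd = Qs: 384 - 6P = -65 + 1.5P.
449 = 7.5P, so P* = 898/15.
Q* = 384 − 6(898/15) = 24.8.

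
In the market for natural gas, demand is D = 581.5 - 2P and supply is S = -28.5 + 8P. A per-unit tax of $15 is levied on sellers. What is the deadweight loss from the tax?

Deadweight loss = 180

Pre-tax equilibrium: P* = 61, Q* = 459.5.
Tax on sellers shifts supply to S = -28.5 + 8(P − 15) = -148.5 + 8P.
581.5 - 2P = -148.5 + 8P gives buyer price Pb = 73; sellers receive Ps = 73 − 15 = 58.
New quantity: Q = 581.5 − 2(73) = 435.5.
DWL = ½ × 15 × (459.5 − 435.5) = 180.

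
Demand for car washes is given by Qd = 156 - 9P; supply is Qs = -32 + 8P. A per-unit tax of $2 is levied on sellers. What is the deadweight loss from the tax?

Deadweight loss = 144/17

Pre-tax equilibrium: P* = 188/17, Q* = 960/17.
Tax on sellers shifts supply to Qs = -32 + 8(P − 2) = -48 + 8P.
156 - 9P = -48 + 8P gives buyer price Pb = 12; sellers receive Ps = 12 − 2 = 10.
New quantity: Q = 156 − 9(12) = 48.
DWL = ½ × 2 × (960/17 − 48) = 144/17.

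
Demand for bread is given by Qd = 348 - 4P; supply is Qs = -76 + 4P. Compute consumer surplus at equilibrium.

Equilibrium: 348 - 4P = -76 + 4P gives P* = 53, Q* = 136.
Demand choke price (Qd = 0): P = 87.
CS = ½(87 − 53)(136) = 2312.

Consumer surplus = 2312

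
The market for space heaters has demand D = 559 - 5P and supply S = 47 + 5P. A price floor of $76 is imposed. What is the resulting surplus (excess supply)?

Equilibrium price would be P* = 51.2, so the floor at 76 binds.
At P = 76: D = 179, S = 427.
Surplus = 427 − 179 = 248.

Surplus = 248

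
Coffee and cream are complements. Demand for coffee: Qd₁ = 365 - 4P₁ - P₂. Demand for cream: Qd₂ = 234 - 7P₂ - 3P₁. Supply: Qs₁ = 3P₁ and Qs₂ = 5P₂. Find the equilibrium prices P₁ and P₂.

P₁ = 1382/27, P₂ = 181/27

Market 1: 365 - 4P₁ - P₂ = 3P₁ → 7P₁ + P₂ = 365.
Market 2: 12P₂ + 3P₁ = 234.
Eliminating P₂: 12×(1) − 1×(2) gives 81P₁ = 4146, so P₁ = 1382/27.
Back-substitute into (2): P₂ = (234 − 3×1382/27) / 12 = 181/27.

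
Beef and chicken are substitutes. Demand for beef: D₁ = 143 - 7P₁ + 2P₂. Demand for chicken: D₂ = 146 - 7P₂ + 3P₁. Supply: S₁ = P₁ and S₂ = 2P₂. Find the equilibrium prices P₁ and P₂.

Market 1: 143 - 7P₁ + 2P₂ = P₁ → 8P₁ - 2P₂ = 143.
Market 2: 9P₂ - 3P₁ = 146.
Eliminating P₂: 9×(1) + 2×(2) gives 66P₁ = 1579, so P₁ = 1579/66.
Back-substitute into (2): P₂ = (146 + 3×1579/66) / 9 = 1597/66.

P₁ = 1579/66, P₂ = 1597/66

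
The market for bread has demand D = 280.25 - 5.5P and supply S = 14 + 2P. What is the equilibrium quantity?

Set D = S: 280.25 - 5.5P = 14 + 2P.
266.25 = 7.5P, so P* = 35.5.
Q* = 280.25 − 5.5(35.5) = 85.

Q* = 85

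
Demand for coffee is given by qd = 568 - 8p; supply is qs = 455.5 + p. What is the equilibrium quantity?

q* = 468

Set qd = qs: 568 - 8p = 455.5 + p.
112.5 = 9p, so p* = 12.5.
q* = 568 − 8(12.5) = 468.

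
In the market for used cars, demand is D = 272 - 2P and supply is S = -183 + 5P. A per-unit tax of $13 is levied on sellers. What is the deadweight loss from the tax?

Deadweight loss = 845/7

Pre-tax equilibrium: P* = 65, Q* = 142.
Tax on sellers shifts supply to S = -183 + 5(P − 13) = -248 + 5P.
272 - 2P = -248 + 5P gives buyer price Pb = 520/7; sellers receive Ps = 520/7 − 13 = 429/7.
New quantity: Q = 272 − 2(520/7) = 864/7.
DWL = ½ × 13 × (142 − 864/7) = 845/7.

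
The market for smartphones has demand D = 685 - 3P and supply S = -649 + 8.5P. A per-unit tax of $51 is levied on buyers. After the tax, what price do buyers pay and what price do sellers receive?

Buyers pay 3535/23, sellers receive 2362/23

Pre-tax equilibrium: P* = 116, Q* = 337.
Tax on buyers shifts demand to D = 685 − 3(P + 51) = 532 - 3P.
532 - 3P = -649 + 8.5P gives seller price Ps = 2362/23; buyers pay Pb = 2362/23 + 51 = 3535/23.
New quantity: Q = 685 − 3(3535/23) = 5150/23.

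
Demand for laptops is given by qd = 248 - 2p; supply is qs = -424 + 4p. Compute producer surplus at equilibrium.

Equilibrium: 248 - 2p = -424 + 4p gives p* = 112, q* = 24.
Supply starts at p = 106 (where qs = 0).
PS = ½(112 − 106)(24) = 72.

Producer surplus = 72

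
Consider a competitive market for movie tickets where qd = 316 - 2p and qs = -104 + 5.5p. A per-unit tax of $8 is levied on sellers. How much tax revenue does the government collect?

Tax revenue = 23072/15

Pre-tax equilibrium: p* = 56, q* = 204.
Tax on sellers shifts supply to qs = -104 + 5.5(p − 8) = -148 + 5.5p.
316 - 2p = -148 + 5.5p gives buyer price pb = 928/15; sellers receive ps = 928/15 − 8 = 808/15.
New quantity: q = 316 − 2(928/15) = 2884/15.
Revenue = 8 × 2884/15 = 23072/15.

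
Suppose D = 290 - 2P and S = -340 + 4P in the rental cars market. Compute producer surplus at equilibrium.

Equilibrium: 290 - 2P = -340 + 4P gives P* = 105, Q* = 80.
Supply starts at P = 85 (where S = 0).
PS = ½(105 − 85)(80) = 800.

Producer surplus = 800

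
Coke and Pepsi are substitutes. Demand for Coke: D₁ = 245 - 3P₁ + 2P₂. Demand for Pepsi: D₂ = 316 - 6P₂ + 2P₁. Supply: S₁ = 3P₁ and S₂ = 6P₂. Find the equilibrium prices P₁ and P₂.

Market 1: 245 - 3P₁ + 2P₂ = 3P₁ → 6P₁ - 2P₂ = 245.
Market 2: 12P₂ - 2P₁ = 316.
Eliminating P₂: 12×(1) + 2×(2) gives 68P₁ = 3572, so P₁ = 893/17.
Back-substitute into (2): P₂ = (316 + 2×893/17) / 12 = 1193/34.

P₁ = 893/17, P₂ = 1193/34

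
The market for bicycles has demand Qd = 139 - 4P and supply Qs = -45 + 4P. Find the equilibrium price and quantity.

Set Qd = Qs: 139 - 4P = -45 + 4P.
184 = 8P, so P* = 23.
Q* = 139 − 4(23) = 47.

P* = 23, Q* = 47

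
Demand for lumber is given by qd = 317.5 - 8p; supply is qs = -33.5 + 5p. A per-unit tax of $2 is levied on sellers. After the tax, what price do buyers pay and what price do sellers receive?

Pre-tax equilibrium: p* = 27, q* = 101.5.
Tax on sellers shifts supply to qs = -33.5 + 5(p − 2) = -43.5 + 5p.
317.5 - 8p = -43.5 + 5p gives buyer price pb = 361/13; sellers receive ps = 361/13 − 2 = 335/13.
New quantity: q = 317.5 − 8(361/13) = 2479/26.

Buyers pay 361/13, sellers receive 335/13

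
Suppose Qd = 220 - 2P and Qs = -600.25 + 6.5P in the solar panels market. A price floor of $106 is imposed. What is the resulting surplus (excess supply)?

Equilibrium price would be P* = 96.5, so the floor at 106 binds.
At P = 106: Qd = 8, Qs = 88.75.
Surplus = 88.75 − 8 = 80.75.

Surplus = 80.75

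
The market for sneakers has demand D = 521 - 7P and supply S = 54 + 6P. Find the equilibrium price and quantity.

P* = 467/13, Q* = 3504/13

Set D = S: 521 - 7P = 54 + 6P.
467 = 13P, so P* = 467/13.
Q* = 521 − 7(467/13) = 3504/13.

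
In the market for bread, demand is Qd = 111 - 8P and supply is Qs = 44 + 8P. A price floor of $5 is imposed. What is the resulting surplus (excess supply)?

Equilibrium price would be P* = 4.1875, so the floor at 5 binds.
At P = 5: Qd = 71, Qs = 84.
Surplus = 84 − 71 = 13.

Surplus = 13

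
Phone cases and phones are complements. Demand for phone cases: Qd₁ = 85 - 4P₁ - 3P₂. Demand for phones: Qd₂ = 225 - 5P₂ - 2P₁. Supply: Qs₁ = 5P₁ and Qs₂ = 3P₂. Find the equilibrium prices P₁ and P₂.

P₁ = 5/66, P₂ = 1855/66

Market 1: 85 - 4P₁ - 3P₂ = 5P₁ → 9P₁ + 3P₂ = 85.
Market 2: 8P₂ + 2P₁ = 225.
Eliminating P₂: 8×(1) − 3×(2) gives 66P₁ = 5, so P₁ = 5/66.
Back-substitute into (2): P₂ = (225 − 2×5/66) / 8 = 1855/66.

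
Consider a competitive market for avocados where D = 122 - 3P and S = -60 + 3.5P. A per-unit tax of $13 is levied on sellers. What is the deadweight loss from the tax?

Deadweight loss = 136.5

Pre-tax equilibrium: P* = 28, Q* = 38.
Tax on sellers shifts supply to S = -60 + 3.5(P − 13) = -105.5 + 3.5P.
122 - 3P = -105.5 + 3.5P gives buyer price Pb = 35; sellers receive Ps = 35 − 13 = 22.
New quantity: Q = 122 − 3(35) = 17.
DWL = ½ × 13 × (38 − 17) = 136.5.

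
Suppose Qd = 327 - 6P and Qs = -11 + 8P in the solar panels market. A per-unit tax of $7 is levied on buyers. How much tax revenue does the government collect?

Pre-tax equilibrium: P* = 169/7, Q* = 1275/7.
Tax on buyers shifts demand to Qd = 327 − 6(P + 7) = 285 - 6P.
285 - 6P = -11 + 8P gives seller price Ps = 148/7; buyers pay Pb = 148/7 + 7 = 197/7.
New quantity: Q = 327 − 6(197/7) = 1107/7.
Revenue = 7 × 1107/7 = 1107.

Tax revenue = 1107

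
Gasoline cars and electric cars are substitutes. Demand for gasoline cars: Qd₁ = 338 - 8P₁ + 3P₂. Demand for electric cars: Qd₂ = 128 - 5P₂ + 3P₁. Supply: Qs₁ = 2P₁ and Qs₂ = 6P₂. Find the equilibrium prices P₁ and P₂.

P₁ = 4102/101, P₂ = 2294/101

Market 1: 338 - 8P₁ + 3P₂ = 2P₁ → 10P₁ - 3P₂ = 338.
Market 2: 11P₂ - 3P₁ = 128.
Eliminating P₂: 11×(1) + 3×(2) gives 101P₁ = 4102, so P₁ = 4102/101.
Back-substitute into (2): P₂ = (128 + 3×4102/101) / 11 = 2294/101.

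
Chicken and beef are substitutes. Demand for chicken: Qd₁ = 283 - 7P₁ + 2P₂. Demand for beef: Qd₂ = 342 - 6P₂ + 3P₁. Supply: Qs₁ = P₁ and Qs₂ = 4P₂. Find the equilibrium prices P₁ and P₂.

P₁ = 1757/37, P₂ = 3585/74

Market 1: 283 - 7P₁ + 2P₂ = P₁ → 8P₁ - 2P₂ = 283.
Market 2: 10P₂ - 3P₁ = 342.
Eliminating P₂: 10×(1) + 2×(2) gives 74P₁ = 3514, so P₁ = 1757/37.
Back-substitute into (2): P₂ = (342 + 3×1757/37) / 10 = 3585/74.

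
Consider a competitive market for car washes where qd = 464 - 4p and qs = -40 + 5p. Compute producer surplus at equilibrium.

Equilibrium: 464 - 4p = -40 + 5p gives p* = 56, q* = 240.
Supply starts at p = 8 (where qs = 0).
PS = ½(56 − 8)(240) = 5760.

Producer surplus = 5760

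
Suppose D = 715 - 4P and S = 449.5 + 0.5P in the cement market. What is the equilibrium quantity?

Q* = 479

Set D = S: 715 - 4P = 449.5 + 0.5P.
265.5 = 4.5P, so P* = 59.
Q* = 715 − 4(59) = 479.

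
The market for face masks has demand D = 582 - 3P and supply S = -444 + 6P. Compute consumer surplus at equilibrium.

Consumer surplus = 9600

Equilibrium: 582 - 3P = -444 + 6P gives P* = 114, Q* = 240.
Demand choke price (D = 0): P = 194.
CS = ½(194 − 114)(240) = 9600.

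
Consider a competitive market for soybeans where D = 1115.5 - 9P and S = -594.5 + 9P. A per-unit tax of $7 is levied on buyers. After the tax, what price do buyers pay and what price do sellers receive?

Pre-tax equilibrium: P* = 95, Q* = 260.5.
Tax on buyers shifts demand to D = 1115.5 − 9(P + 7) = 1052.5 - 9P.
1052.5 - 9P = -594.5 + 9P gives seller price Ps = 91.5; buyers pay Pb = 91.5 + 7 = 98.5.
New quantity: Q = 1115.5 − 9(98.5) = 229.

Buyers pay $98.5, sellers receive $91.5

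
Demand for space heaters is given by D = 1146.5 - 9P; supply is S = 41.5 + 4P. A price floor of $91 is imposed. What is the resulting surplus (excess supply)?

Surplus = 78

Equilibrium price would be P* = 85, so the floor at 91 binds.
At P = 91: D = 327.5, S = 405.5.
Surplus = 405.5 − 327.5 = 78.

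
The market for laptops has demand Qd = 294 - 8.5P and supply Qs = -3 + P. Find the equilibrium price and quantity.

P* = 594/19, Q* = 537/19

Set Qd = Qs: 294 - 8.5P = -3 + P.
297 = 9.5P, so P* = 594/19.
Q* = 294 − 8.5(594/19) = 537/19.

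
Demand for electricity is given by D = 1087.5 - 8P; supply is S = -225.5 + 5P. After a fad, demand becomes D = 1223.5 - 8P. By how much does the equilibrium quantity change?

Original equilibrium: P* = 101, Q* = 279.5.
New equilibrium: 1223.5 - 8P = -225.5 + 5P, so 1449 = 13P and P' = 1449/13; Q' = 1223.5 − 8(1449/13) = 8627/26.
Change in quantity: 8627/26 − 279.5 = 680/13.

ΔQ = 680/13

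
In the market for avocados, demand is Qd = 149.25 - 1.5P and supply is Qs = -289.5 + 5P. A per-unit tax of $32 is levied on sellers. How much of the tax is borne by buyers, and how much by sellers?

Buyers bear 320/13, sellers bear 96/13

Pre-tax equilibrium: P* = 67.5, Q* = 48.
Tax on sellers shifts supply to Qs = -289.5 + 5(P − 32) = -449.5 + 5P.
149.25 - 1.5P = -449.5 + 5P gives buyer price Pb = 2395/26; sellers receive Ps = 2395/26 − 32 = 1563/26.
New quantity: Q = 149.25 − 1.5(2395/26) = 144/13.
Buyer burden = 2395/26 − 67.5 = 320/13; seller burden = 67.5 − 1563/26 = 96/13.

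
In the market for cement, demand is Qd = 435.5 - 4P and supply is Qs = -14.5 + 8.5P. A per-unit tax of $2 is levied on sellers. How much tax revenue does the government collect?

Tax revenue = 572.12

Pre-tax equilibrium: P* = 36, Q* = 291.5.
Tax on sellers shifts supply to Qs = -14.5 + 8.5(P − 2) = -31.5 + 8.5P.
435.5 - 4P = -31.5 + 8.5P gives buyer price Pb = 37.36; sellers receive Ps = 37.36 − 2 = 35.36.
New quantity: Q = 435.5 − 4(37.36) = 286.06.
Revenue = 2 × 286.06 = 572.12.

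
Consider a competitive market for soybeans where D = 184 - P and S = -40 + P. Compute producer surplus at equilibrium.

Producer surplus = 2592

Equilibrium: 184 - P = -40 + P gives P* = 112, Q* = 72.
Supply starts at P = 40 (where S = 0).
PS = ½(112 − 40)(72) = 2592.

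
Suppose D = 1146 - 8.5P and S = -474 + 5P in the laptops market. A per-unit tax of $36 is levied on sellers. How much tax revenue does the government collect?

Pre-tax equilibrium: P* = 120, Q* = 126.
Tax on sellers shifts supply to S = -474 + 5(P − 36) = -654 + 5P.
1146 - 8.5P = -654 + 5P gives buyer price Pb = 400/3; sellers receive Ps = 400/3 − 36 = 292/3.
New quantity: Q = 1146 − 8.5(400/3) = 38/3.
Revenue = 36 × 38/3 = 456.

Tax revenue = 456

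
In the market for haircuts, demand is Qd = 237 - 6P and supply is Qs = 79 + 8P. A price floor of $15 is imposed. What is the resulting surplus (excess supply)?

Equilibrium price would be P* = 79/7, so the floor at 15 binds.
At P = 15: Qd = 147, Qs = 199.
Surplus = 199 − 147 = 52.

Surplus = 52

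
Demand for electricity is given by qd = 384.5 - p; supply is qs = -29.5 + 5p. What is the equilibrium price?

Set qd = qs: 384.5 - p = -29.5 + 5p.
414 = 6p, so p* = 69.
q* = 384.5 − 1(69) = 315.5.

p* = 69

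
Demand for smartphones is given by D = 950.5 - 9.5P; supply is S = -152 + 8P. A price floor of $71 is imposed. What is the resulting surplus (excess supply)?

Surplus = 140

Equilibrium price would be P* = 63, so the floor at 71 binds.
At P = 71: D = 276, S = 416.
Surplus = 416 − 276 = 140.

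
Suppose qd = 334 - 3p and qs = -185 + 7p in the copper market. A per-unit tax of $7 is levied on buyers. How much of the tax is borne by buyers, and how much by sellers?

Buyers bear $4.9, sellers bear $2.1

Pre-tax equilibrium: p* = 51.9, q* = 178.3.
Tax on buyers shifts demand to qd = 334 − 3(p + 7) = 313 - 3p.
313 - 3p = -185 + 7p gives seller price ps = 49.8; buyers pay pb = 49.8 + 7 = 56.8.
New quantity: q = 334 − 3(56.8) = 163.6.
Buyer burden = 56.8 − 51.9 = 4.9; seller burden = 51.9 − 49.8 = 2.1.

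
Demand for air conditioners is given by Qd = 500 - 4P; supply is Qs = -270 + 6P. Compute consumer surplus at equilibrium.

Consumer surplus = 4608

Equilibrium: 500 - 4P = -270 + 6P gives P* = 77, Q* = 192.
Demand choke price (Qd = 0): P = 125.
CS = ½(125 − 77)(192) = 4608.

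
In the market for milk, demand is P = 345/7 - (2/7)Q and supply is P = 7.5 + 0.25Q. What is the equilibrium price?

P* = 27

Set the two price expressions equal: 345/7 - (2/7)Q = 7.5 + 0.25Q.
585/14 = (15/28)Q, so Q* = 78.
P* = 345/7 − (2/7)(78) = 27.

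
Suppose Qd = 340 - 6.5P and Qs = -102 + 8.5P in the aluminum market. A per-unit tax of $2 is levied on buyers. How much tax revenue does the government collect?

Tax revenue = 282.2

Pre-tax equilibrium: P* = 442/15, Q* = 2227/15.
Tax on buyers shifts demand to Qd = 340 − 6.5(P + 2) = 327 - 6.5P.
327 - 6.5P = -102 + 8.5P gives seller price Ps = 28.6; buyers pay Pb = 28.6 + 2 = 30.6.
New quantity: Q = 340 − 6.5(30.6) = 141.1.
Revenue = 2 × 141.1 = 282.2.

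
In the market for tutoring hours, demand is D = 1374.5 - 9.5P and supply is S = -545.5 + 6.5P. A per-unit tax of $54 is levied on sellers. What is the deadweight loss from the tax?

Pre-tax equilibrium: P* = 120, Q* = 234.5.
Tax on sellers shifts supply to S = -545.5 + 6.5(P − 54) = -896.5 + 6.5P.
1374.5 - 9.5P = -896.5 + 6.5P gives buyer price Pb = 141.9375; sellers receive Ps = 141.9375 − 54 = 87.9375.
New quantity: Q = 1374.5 − 9.5(141.9375) = 26.09375.
DWL = ½ × 54 × (234.5 − 26.09375) = 5626.96875.

Deadweight loss = 5626.96875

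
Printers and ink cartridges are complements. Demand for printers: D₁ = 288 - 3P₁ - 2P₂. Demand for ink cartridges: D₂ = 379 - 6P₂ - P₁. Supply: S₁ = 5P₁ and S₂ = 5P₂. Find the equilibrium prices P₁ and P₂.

Market 1: 288 - 3P₁ - 2P₂ = 5P₁ → 8P₁ + 2P₂ = 288.
Market 2: 11P₂ + P₁ = 379.
Eliminating P₂: 11×(1) − 2×(2) gives 86P₁ = 2410, so P₁ = 1205/43.
Back-substitute into (2): P₂ = (379 − 1×1205/43) / 11 = 1372/43.

P₁ = 1205/43, P₂ = 1372/43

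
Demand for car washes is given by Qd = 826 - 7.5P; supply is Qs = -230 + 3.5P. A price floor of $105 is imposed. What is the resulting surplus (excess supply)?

Equilibrium price would be P* = 96, so the floor at 105 binds.
At P = 105: Qd = 38.5, Qs = 137.5.
Surplus = 137.5 − 38.5 = 99.

Surplus = 99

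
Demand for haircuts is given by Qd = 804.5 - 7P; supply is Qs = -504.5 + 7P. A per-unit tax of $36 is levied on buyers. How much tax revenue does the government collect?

Pre-tax equilibrium: P* = 93.5, Q* = 150.
Tax on buyers shifts demand to Qd = 804.5 − 7(P + 36) = 552.5 - 7P.
552.5 - 7P = -504.5 + 7P gives seller price Ps = 75.5; buyers pay Pb = 75.5 + 36 = 111.5.
New quantity: Q = 804.5 − 7(111.5) = 24.
Revenue = 36 × 24 = 864.

Tax revenue = 864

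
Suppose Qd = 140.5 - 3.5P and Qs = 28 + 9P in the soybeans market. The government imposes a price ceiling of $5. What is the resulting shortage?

Equilibrium price would be P* = 9, so the ceiling at 5 binds.
At P = 5: Qd = 140.5 − 3.5(5) = 123, Qs = 28 + 9(5) = 73.
Shortage = 123 − 73 = 50.

Shortage = 50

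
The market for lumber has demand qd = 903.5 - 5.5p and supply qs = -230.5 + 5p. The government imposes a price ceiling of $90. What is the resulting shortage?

Equilibrium price would be p* = 108, so the ceiling at 90 binds.
At p = 90: qd = 903.5 − 5.5(90) = 408.5, qs = -230.5 + 5(90) = 219.5.
Shortage = 408.5 − 219.5 = 189.

Shortage = 189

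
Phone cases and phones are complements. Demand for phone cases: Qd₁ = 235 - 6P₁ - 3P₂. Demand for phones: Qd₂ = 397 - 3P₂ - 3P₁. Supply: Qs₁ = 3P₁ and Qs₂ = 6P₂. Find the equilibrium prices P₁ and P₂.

P₁ = 77/6, P₂ = 239/6

Market 1: 235 - 6P₁ - 3P₂ = 3P₁ → 9P₁ + 3P₂ = 235.
Market 2: 9P₂ + 3P₁ = 397.
Eliminating P₂: 9×(1) − 3×(2) gives 72P₁ = 924, so P₁ = 77/6.
Back-substitute into (2): P₂ = (397 − 3×77/6) / 9 = 239/6.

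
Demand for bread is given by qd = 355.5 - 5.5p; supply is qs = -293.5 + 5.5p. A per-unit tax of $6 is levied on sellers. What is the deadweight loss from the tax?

Deadweight loss = 49.5

Pre-tax equilibrium: p* = 59, q* = 31.
Tax on sellers shifts supply to qs = -293.5 + 5.5(p − 6) = -326.5 + 5.5p.
355.5 - 5.5p = -326.5 + 5.5p gives buyer price pb = 62; sellers receive ps = 62 − 6 = 56.
New quantity: q = 355.5 − 5.5(62) = 14.5.
DWL = ½ × 6 × (31 − 14.5) = 49.5.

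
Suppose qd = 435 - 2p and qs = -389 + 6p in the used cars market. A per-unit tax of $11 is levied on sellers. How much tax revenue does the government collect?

Pre-tax equilibrium: p* = 103, q* = 229.
Tax on sellers shifts supply to qs = -389 + 6(p − 11) = -455 + 6p.
435 - 2p = -455 + 6p gives buyer price pb = 111.25; sellers receive ps = 111.25 − 11 = 100.25.
New quantity: q = 435 − 2(111.25) = 212.5.
Revenue = 11 × 212.5 = 2337.5.

Tax revenue = 2337.5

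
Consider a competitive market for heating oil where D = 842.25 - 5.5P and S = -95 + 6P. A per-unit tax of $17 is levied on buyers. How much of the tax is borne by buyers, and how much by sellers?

Pre-tax equilibrium: P* = 81.5, Q* = 394.
Tax on buyers shifts demand to D = 842.25 − 5.5(P + 17) = 748.75 - 5.5P.
748.75 - 5.5P = -95 + 6P gives seller price Ps = 3375/46; buyers pay Pb = 3375/46 + 17 = 4157/46.
New quantity: Q = 842.25 − 5.5(4157/46) = 7940/23.
Buyer burden = 4157/46 − 81.5 = 204/23; seller burden = 81.5 − 3375/46 = 187/23.

Buyers bear 204/23, sellers bear 187/23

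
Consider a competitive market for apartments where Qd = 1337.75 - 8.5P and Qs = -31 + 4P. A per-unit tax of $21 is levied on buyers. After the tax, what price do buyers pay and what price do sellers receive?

Pre-tax equilibrium: P* = 109.5, Q* = 407.
Tax on buyers shifts demand to Qd = 1337.75 − 8.5(P + 21) = 1159.25 - 8.5P.
1159.25 - 8.5P = -31 + 4P gives seller price Ps = 95.22; buyers pay Pb = 95.22 + 21 = 116.22.
New quantity: Q = 1337.75 − 8.5(116.22) = 349.88.

Buyers pay $116.22, sellers receive $95.22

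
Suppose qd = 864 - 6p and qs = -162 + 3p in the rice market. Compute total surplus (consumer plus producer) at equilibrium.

Equilibrium: 864 - 6p = -162 + 3p gives p* = 114, q* = 180.
Demand choke price: p = 144; supply starts at p = 54.
CS = ½(144 − 114)(180) = 2700; PS = ½(114 − 54)(180) = 5400.

Total surplus = 8100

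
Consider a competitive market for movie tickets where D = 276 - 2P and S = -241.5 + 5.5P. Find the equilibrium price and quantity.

Set D = S: 276 - 2P = -241.5 + 5.5P.
517.5 = 7.5P, so P* = 69.
Q* = 276 − 2(69) = 138.

P* = 69, Q* = 138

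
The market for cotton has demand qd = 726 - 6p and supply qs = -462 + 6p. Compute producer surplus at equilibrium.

Equilibrium: 726 - 6p = -462 + 6p gives p* = 99, q* = 132.
Supply starts at p = 77 (where qs = 0).
PS = ½(99 − 77)(132) = 1452.

Producer surplus = 1452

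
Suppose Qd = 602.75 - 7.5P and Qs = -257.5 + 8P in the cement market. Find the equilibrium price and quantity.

P* = 55.5, Q* = 186.5

Set Qd = Qs: 602.75 - 7.5P = -257.5 + 8P.
860.25 = 15.5P, so P* = 55.5.
Q* = 602.75 − 7.5(55.5) = 186.5.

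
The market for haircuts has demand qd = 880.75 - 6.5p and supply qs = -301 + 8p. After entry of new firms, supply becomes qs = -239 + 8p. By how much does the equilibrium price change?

Δp = -124/29

Original equilibrium: p* = 81.5, q* = 351.
New equilibrium: 880.75 - 6.5p = -239 + 8p, so 1119.75 = 14.5p and p' = 4479/58; q' = 880.75 − 6.5(4479/58) = 10985/29.
Change in price: 4479/58 − 81.5 = -124/29.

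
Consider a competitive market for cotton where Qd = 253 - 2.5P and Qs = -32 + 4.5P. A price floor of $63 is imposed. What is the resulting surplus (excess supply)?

Equilibrium price would be P* = 285/7, so the floor at 63 binds.
At P = 63: Qd = 95.5, Qs = 251.5.
Surplus = 251.5 − 95.5 = 156.

Surplus = 156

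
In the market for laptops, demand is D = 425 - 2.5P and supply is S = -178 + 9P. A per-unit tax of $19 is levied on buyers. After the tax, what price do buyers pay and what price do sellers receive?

Pre-tax equilibrium: P* = 1206/23, Q* = 6760/23.
Tax on buyers shifts demand to D = 425 − 2.5(P + 19) = 377.5 - 2.5P.
377.5 - 2.5P = -178 + 9P gives seller price Ps = 1111/23; buyers pay Pb = 1111/23 + 19 = 1548/23.
New quantity: Q = 425 − 2.5(1548/23) = 5905/23.

Buyers pay 1548/23, sellers receive 1111/23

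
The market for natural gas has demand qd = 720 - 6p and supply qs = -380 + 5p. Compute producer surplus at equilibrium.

Equilibrium: 720 - 6p = -380 + 5p gives p* = 100, q* = 120.
Supply starts at p = 76 (where qs = 0).
PS = ½(100 − 76)(120) = 1440.

Producer surplus = 1440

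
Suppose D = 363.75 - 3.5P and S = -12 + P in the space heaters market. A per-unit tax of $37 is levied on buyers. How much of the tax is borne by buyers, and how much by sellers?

Pre-tax equilibrium: P* = 83.5, Q* = 71.5.
Tax on buyers shifts demand to D = 363.75 − 3.5(P + 37) = 234.25 - 3.5P.
234.25 - 3.5P = -12 + P gives seller price Ps = 985/18; buyers pay Pb = 985/18 + 37 = 1651/18.
New quantity: Q = 363.75 − 3.5(1651/18) = 769/18.
Buyer burden = 1651/18 − 83.5 = 74/9; seller burden = 83.5 − 985/18 = 259/9.

Buyers bear 74/9, sellers bear 259/9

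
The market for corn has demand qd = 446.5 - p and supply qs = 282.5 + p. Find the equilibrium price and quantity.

p* = 82, q* = 364.5

Set qd = qs: 446.5 - p = 282.5 + p.
164 = 2p, so p* = 82.
q* = 446.5 − 1(82) = 364.5.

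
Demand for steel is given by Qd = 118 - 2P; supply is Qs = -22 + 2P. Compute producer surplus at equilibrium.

Equilibrium: 118 - 2P = -22 + 2P gives P* = 35, Q* = 48.
Supply starts at P = 11 (where Qs = 0).
PS = ½(35 − 11)(48) = 576.

Producer surplus = 576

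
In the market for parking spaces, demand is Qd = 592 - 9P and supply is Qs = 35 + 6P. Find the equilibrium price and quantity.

Set Qd = Qs: 592 - 9P = 35 + 6P.
557 = 15P, so P* = 557/15.
Q* = 592 − 9(557/15) = 257.8.

P* = 557/15, Q* = 257.8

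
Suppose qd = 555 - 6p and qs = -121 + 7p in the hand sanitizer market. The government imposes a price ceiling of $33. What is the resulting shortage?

Shortage = 247

Equilibrium price would be p* = 52, so the ceiling at 33 binds.
At p = 33: qd = 555 − 6(33) = 357, qs = -121 + 7(33) = 110.
Shortage = 357 − 110 = 247.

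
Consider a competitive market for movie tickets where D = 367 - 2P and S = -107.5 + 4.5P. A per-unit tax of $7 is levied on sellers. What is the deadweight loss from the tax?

Pre-tax equilibrium: P* = 73, Q* = 221.
Tax on sellers shifts supply to S = -107.5 + 4.5(P − 7) = -139 + 4.5P.
367 - 2P = -139 + 4.5P gives buyer price Pb = 1012/13; sellers receive Ps = 1012/13 − 7 = 921/13.
New quantity: Q = 367 − 2(1012/13) = 2747/13.
DWL = ½ × 7 × (221 − 2747/13) = 441/13.

Deadweight loss = 441/13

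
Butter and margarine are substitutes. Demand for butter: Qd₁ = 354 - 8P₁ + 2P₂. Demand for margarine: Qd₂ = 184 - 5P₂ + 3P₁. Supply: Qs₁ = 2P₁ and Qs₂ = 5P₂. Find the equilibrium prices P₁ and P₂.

Market 1: 354 - 8P₁ + 2P₂ = 2P₁ → 10P₁ - 2P₂ = 354.
Market 2: 10P₂ - 3P₁ = 184.
Eliminating P₂: 10×(1) + 2×(2) gives 94P₁ = 3908, so P₁ = 1954/47.
Back-substitute into (2): P₂ = (184 + 3×1954/47) / 10 = 1451/47.

P₁ = 1954/47, P₂ = 1451/47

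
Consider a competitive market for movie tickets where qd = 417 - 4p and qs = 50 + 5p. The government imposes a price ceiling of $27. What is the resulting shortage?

Equilibrium price would be p* = 367/9, so the ceiling at 27 binds.
At p = 27: qd = 417 − 4(27) = 309, qs = 50 + 5(27) = 185.
Shortage = 309 − 185 = 124.

Shortage = 124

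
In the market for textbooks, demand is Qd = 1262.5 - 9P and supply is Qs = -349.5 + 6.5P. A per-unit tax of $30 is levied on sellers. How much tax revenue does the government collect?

Tax revenue = 198345/31

Pre-tax equilibrium: P* = 104, Q* = 326.5.
Tax on sellers shifts supply to Qs = -349.5 + 6.5(P − 30) = -544.5 + 6.5P.
1262.5 - 9P = -544.5 + 6.5P gives buyer price Pb = 3614/31; sellers receive Ps = 3614/31 − 30 = 2684/31.
New quantity: Q = 1262.5 − 9(3614/31) = 13223/62.
Revenue = 30 × 13223/62 = 198345/31.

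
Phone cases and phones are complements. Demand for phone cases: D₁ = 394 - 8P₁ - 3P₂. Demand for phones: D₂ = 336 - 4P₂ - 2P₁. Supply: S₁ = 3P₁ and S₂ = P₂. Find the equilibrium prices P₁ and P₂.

Market 1: 394 - 8P₁ - 3P₂ = 3P₁ → 11P₁ + 3P₂ = 394.
Market 2: 5P₂ + 2P₁ = 336.
Eliminating P₂: 5×(1) − 3×(2) gives 49P₁ = 962, so P₁ = 962/49.
Back-substitute into (2): P₂ = (336 − 2×962/49) / 5 = 2908/49.

P₁ = 962/49, P₂ = 2908/49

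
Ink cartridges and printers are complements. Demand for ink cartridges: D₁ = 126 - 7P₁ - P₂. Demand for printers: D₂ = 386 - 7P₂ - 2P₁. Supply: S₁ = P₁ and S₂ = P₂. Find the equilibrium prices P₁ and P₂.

Market 1: 126 - 7P₁ - P₂ = P₁ → 8P₁ + P₂ = 126.
Market 2: 8P₂ + 2P₁ = 386.
Eliminating P₂: 8×(1) − 1×(2) gives 62P₁ = 622, so P₁ = 311/31.
Back-substitute into (2): P₂ = (386 − 2×311/31) / 8 = 1418/31.

P₁ = 311/31, P₂ = 1418/31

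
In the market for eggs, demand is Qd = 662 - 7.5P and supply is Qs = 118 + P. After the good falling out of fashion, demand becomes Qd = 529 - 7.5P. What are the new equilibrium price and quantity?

P' = 822/17, Q' = 2828/17

Original equilibrium: P* = 64, Q* = 182.
New equilibrium: 529 - 7.5P = 118 + P, so 411 = 8.5P and P' = 822/17; Q' = 529 − 7.5(822/17) = 2828/17.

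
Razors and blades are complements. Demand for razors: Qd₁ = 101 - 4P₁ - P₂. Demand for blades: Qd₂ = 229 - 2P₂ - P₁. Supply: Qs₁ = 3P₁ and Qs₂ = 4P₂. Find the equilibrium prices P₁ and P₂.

Market 1: 101 - 4P₁ - P₂ = 3P₁ → 7P₁ + P₂ = 101.
Market 2: 6P₂ + P₁ = 229.
Eliminating P₂: 6×(1) − 1×(2) gives 41P₁ = 377, so P₁ = 377/41.
Back-substitute into (2): P₂ = (229 − 1×377/41) / 6 = 1502/41.

P₁ = 377/41, P₂ = 1502/41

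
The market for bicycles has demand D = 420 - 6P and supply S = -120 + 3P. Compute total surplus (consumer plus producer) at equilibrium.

Total surplus = 900

Equilibrium: 420 - 6P = -120 + 3P gives P* = 60, Q* = 60.
Demand choke price: P = 70; supply starts at P = 40.
CS = ½(70 − 60)(60) = 300; PS = ½(60 − 40)(60) = 600.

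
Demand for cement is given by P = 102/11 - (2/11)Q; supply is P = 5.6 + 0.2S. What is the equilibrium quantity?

Q* = 202/21

Set the two price expressions equal: 102/11 - (2/11)Q = 5.6 + 0.2Q.
202/55 = (21/55)Q, so Q* = 202/21.
P* = 102/11 − (2/11)(202/21) = 158/21.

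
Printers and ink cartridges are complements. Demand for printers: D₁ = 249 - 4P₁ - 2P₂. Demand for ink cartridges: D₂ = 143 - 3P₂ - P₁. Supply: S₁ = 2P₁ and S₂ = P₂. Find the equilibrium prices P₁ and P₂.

Market 1: 249 - 4P₁ - 2P₂ = 2P₁ → 6P₁ + 2P₂ = 249.
Market 2: 4P₂ + P₁ = 143.
Eliminating P₂: 4×(1) − 2×(2) gives 22P₁ = 710, so P₁ = 355/11.
Back-substitute into (2): P₂ = (143 − 1×355/11) / 4 = 609/22.

P₁ = 355/11, P₂ = 609/22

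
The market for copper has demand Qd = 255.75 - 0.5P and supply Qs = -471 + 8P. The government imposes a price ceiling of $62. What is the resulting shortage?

Shortage = 199.75

Equilibrium price would be P* = 85.5, so the ceiling at 62 binds.
At P = 62: Qd = 255.75 − 0.5(62) = 224.75, Qs = -471 + 8(62) = 25.
Shortage = 224.75 − 25 = 199.75.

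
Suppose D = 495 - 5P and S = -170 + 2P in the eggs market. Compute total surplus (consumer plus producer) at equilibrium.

Equilibrium: 495 - 5P = -170 + 2P gives P* = 95, Q* = 20.
Demand choke price: P = 99; supply starts at P = 85.
CS = ½(99 − 95)(20) = 40; PS = ½(95 − 85)(20) = 100.

Total surplus = 140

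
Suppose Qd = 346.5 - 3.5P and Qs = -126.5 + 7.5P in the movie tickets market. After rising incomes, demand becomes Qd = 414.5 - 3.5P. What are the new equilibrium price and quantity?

P' = 541/11, Q' = 2666/11

Original equilibrium: P* = 43, Q* = 196.
New equilibrium: 414.5 - 3.5P = -126.5 + 7.5P, so 541 = 11P and P' = 541/11; Q' = 414.5 − 3.5(541/11) = 2666/11.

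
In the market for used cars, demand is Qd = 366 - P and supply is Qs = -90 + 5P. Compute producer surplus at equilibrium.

Producer surplus = 8410

Equilibrium: 366 - P = -90 + 5P gives P* = 76, Q* = 290.
Supply starts at P = 18 (where Qs = 0).
PS = ½(76 − 18)(290) = 8410.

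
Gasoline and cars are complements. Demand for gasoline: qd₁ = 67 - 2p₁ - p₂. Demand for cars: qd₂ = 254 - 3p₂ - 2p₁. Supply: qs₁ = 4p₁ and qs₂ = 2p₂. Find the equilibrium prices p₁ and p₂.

p₁ = 81/28, p₂ = 695/14

Market 1: 67 - 2p₁ - p₂ = 4p₁ → 6p₁ + p₂ = 67.
Market 2: 5p₂ + 2p₁ = 254.
Eliminating p₂: 5×(1) − 1×(2) gives 28p₁ = 81, so p₁ = 81/28.
Back-substitute into (2): p₂ = (254 − 2×81/28) / 5 = 695/14.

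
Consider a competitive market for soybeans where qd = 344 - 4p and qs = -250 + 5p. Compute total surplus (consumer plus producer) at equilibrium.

Total surplus = 1440

Equilibrium: 344 - 4p = -250 + 5p gives p* = 66, q* = 80.
Demand choke price: p = 86; supply starts at p = 50.
CS = ½(86 − 66)(80) = 800; PS = ½(66 − 50)(80) = 640.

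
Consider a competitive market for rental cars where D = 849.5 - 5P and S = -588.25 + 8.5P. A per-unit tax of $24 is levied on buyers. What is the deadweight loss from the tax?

Pre-tax equilibrium: P* = 106.5, Q* = 317.
Tax on buyers shifts demand to D = 849.5 − 5(P + 24) = 729.5 - 5P.
729.5 - 5P = -588.25 + 8.5P gives seller price Ps = 1757/18; buyers pay Pb = 1757/18 + 24 = 2189/18.
New quantity: Q = 849.5 − 5(2189/18) = 2173/9.
DWL = ½ × 24 × (317 − 2173/9) = 2720/3.

Deadweight loss = 2720/3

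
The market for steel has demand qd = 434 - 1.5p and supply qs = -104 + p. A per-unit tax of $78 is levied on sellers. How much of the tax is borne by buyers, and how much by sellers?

Buyers bear $31.2, sellers bear $46.8

Pre-tax equilibrium: p* = 215.2, q* = 111.2.
Tax on sellers shifts supply to qs = -104 + 1(p − 78) = -182 + p.
434 - 1.5p = -182 + p gives buyer price pb = 246.4; sellers receive ps = 246.4 − 78 = 168.4.
New quantity: q = 434 − 1.5(246.4) = 64.4.
Buyer burden = 246.4 − 215.2 = 31.2; seller burden = 215.2 − 168.4 = 46.8.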